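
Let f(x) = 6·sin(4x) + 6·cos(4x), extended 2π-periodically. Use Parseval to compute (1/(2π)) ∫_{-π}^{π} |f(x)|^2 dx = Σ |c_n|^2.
Σ |c_n|^2 = 36

Expand |f|^2 and use orthogonality of {sin(nx), cos(mx)} on [-π, π]:
  ∫_{-π}^{π} sin(nx)^2 dx = π, ∫ cos(mx)^2 dx = π, and cross terms integrate to 0.
So ∫_{-π}^{π} f(x)^2 dx = 6^2 · π + 6^2 · π = (36 + 36)π.
Divide by 2π: (36 + 36)/2 = 36.
By Parseval, this equals Σ |c_n|^2.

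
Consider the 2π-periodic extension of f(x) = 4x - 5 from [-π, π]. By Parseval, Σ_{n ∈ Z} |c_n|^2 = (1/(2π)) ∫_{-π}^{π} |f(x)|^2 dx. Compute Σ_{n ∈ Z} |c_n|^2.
Σ |c_n|^2 = 16π^2/3 + 25

Expand and integrate term by term over [-π, π]:
  ∫ (4x)^2 dx = 16·(2π^3/3); ∫ 2·4·(-5)·x dx = 0 (odd integrand); ∫ (-5)^2 dx = 25·2π.
So (1/(2π)) ∫_{-π}^{π} (4x - 5)^2 dx = 16π^2/3 + 25 = 16π^2/3 + 25.
Parseval ⇒ Σ |c_n|^2 = 16π^2/3 + 25.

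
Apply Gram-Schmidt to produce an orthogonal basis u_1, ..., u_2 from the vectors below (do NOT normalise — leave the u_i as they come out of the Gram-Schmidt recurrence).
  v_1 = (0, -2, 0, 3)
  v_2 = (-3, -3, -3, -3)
Orthogonal basis:
  u_1 = (0, -2, 0, 3)
  u_2 = (-3, -45/13, -3, -30/13)

Apply the Gram-Schmidt recurrence
  u_1 = v_1
  u_i = v_i − Σ_{j<i} ((v_i · u_j) / (u_j · u_j)) · u_j.

Step by step this gives:
  u_1 = (0, -2, 0, 3)
  u_2 = (-3, -45/13, -3, -30/13)

Orthogonality check:
  u_2 · u_1 = 0 (should be 0)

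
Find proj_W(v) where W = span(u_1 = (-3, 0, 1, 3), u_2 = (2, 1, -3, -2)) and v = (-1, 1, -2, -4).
proj_W(v) = (173/117, 82/117, -83/39, -173/117)

Set up U = [u_1 | ... | u_2] ∈ R^(4×2). The projector onto W = col(U) is P = U (U^T U)^(-1) U^T.
Compute U^T U =
  [19, -15]
  [-15, 18],
and U^T v = (-11, 13).
Solve U^T U · c = U^T v for the coefficients: c = (-1/39, 82/117). The projection is proj_W(v) = U c.
Check: (v - proj_W(v)) · u_1 = 0  (should be 0).
Check: (v - proj_W(v)) · u_2 = 0  (should be 0).
Result: proj_W(v) = (173/117, 82/117, -83/39, -173/117).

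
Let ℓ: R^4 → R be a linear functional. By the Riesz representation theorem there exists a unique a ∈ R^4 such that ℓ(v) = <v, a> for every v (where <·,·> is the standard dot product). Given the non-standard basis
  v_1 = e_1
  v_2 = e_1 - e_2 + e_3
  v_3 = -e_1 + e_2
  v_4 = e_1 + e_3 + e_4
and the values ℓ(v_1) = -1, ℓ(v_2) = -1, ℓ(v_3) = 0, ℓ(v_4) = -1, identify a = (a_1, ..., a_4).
a = (-1, -1, -1, 1)

Write a = (a_1, ..., a_4) in the standard basis. For each basis vector v_i, ℓ(v_i) = <v_i, a> is a linear equation in the a_j's. Collect the n equations into a matrix system V a = ℓ, where row i of V is v_i (expressed in the standard basis). Since V is invertible (lower-triangular with 1s on the diagonal, up to permutation), solve by back-substitution:
  V =
[[1, 0, 0, 0],
 [1, -1, 1, 0],
 [-1, 1, 0, 0],
 [1, 0, 1, 1]]
  V a = (-1, -1, 0, -1)
Solving gives a = (-1, -1, -1, 1).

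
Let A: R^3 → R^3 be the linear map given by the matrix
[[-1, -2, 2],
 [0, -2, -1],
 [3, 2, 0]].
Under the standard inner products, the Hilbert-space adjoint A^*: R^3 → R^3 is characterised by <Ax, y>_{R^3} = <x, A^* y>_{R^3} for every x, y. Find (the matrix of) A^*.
A^* = A^T =
[[-1, 0, 3],
 [-2, -2, 2],
 [2, -1, 0]]

For real matrices with standard dot products, the defining identity <Ax, y> = <x, A^* y> gives (Ax)^T y = x^T (A^*) y, i.e. x^T A^T y = x^T (A^*) y. Since this holds for all x, y, we must have A^* = A^T. Therefore
A^* =
[[-1, 0, 3],
 [-2, -2, 2],
 [2, -1, 0]].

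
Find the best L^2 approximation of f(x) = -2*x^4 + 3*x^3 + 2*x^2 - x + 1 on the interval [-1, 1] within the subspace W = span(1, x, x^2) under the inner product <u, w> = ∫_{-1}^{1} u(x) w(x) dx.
g(x) = 2*x^2/7 + 4*x/5 + 41/35

The best approximation g ∈ W is the orthogonal projection of f onto W. Writing g = a_0 + a_1 x + a_2 x^2, the coefficients solve the normal equations G · a = b where
  G_{ij} = <φ_i, φ_j> and b_i = <f, φ_i>, with φ_0 = 1, φ_1 = x, φ_2 = x^2.
G =
  [2, 0, 2/3]
  [0, 2/3, 0]
  [2/3, 0, 2/5],
b = (38/15, 8/15, 94/105).
Solving gives a_0 = 41/35, a_1 = 4/5, a_2 = 2/7, so
  g(x) = 2*x^2/7 + 4*x/5 + 41/35.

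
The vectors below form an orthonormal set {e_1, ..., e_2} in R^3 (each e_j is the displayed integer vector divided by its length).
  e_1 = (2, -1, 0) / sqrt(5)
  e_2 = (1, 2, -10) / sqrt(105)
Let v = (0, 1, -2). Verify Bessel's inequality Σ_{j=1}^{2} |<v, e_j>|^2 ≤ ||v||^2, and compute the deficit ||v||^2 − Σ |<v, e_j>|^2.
Σ |<v, e_j>|^2 = 101/21; ||v||^2 = 5; deficit = 4/21

Write each e_j = u_j / sqrt(<u_j, u_j>) where u_j is the displayed integer vector. Then <v, e_j> = <v, u_j> / sqrt(<u_j, u_j>), so |<v, e_j>|^2 = <v, u_j>^2 / <u_j, u_j>.
Coefficients: <v, e_1> = -1/sqrt(5), <v, e_2> = 22/sqrt(105).
Square and sum: Σ |<v, e_j>|^2 = 101/21.
Compute ||v||^2 = v·v = 5.
Deficit = 5 − 101/21 = 4/21 ≥ 0, confirming Bessel's inequality. (The deficit equals ||v − Σ <v,e_j> e_j||^2, the squared distance from v to span{e_j}.)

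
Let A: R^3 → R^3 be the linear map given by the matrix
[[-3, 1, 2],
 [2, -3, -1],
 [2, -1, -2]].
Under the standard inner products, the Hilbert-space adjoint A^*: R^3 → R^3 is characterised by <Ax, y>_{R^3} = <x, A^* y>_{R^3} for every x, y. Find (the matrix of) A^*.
A^* = A^T =
[[-3, 2, 2],
 [1, -3, -1],
 [2, -1, -2]]

For real matrices with standard dot products, the defining identity <Ax, y> = <x, A^* y> gives (Ax)^T y = x^T (A^*) y, i.e. x^T A^T y = x^T (A^*) y. Since this holds for all x, y, we must have A^* = A^T. Therefore
A^* =
[[-3, 2, 2],
 [1, -3, -1],
 [2, -1, -2]].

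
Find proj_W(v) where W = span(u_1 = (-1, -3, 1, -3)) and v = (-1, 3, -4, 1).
proj_W(v) = (3/4, 9/4, -3/4, 9/4)

Set up U = [u_1 | ... | u_1] ∈ R^(4×1). The projector onto W = col(U) is P = U (U^T U)^(-1) U^T.
Compute U^T U =
  [20],
and U^T v = (-15).
Solve U^T U · c = U^T v for the coefficients: c = (-3/4). The projection is proj_W(v) = U c.
Check: (v - proj_W(v)) · u_1 = 0  (should be 0).
Result: proj_W(v) = (3/4, 9/4, -3/4, 9/4).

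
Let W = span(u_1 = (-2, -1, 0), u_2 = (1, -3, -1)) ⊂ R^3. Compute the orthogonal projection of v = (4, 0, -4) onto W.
proj_W(v) = (40/9, -8/9, -8/9)

Set up U = [u_1 | ... | u_2] ∈ R^(3×2). The projector onto W = col(U) is P = U (U^T U)^(-1) U^T.
Compute U^T U =
  [5, 1]
  [1, 11],
and U^T v = (-8, 8).
Solve U^T U · c = U^T v for the coefficients: c = (-16/9, 8/9). The projection is proj_W(v) = U c.
Check: (v - proj_W(v)) · u_1 = 0  (should be 0).
Check: (v - proj_W(v)) · u_2 = 0  (should be 0).
Result: proj_W(v) = (40/9, -8/9, -8/9).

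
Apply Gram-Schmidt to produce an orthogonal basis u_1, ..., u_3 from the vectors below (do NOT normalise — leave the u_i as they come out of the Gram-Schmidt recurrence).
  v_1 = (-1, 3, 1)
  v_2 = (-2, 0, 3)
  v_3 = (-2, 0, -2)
Orthogonal basis:
  u_1 = (-1, 3, 1)
  u_2 = (-17/11, -15/11, 28/11)
  u_3 = (-135/59, -15/59, -90/59)

Apply the Gram-Schmidt recurrence
  u_1 = v_1
  u_i = v_i − Σ_{j<i} ((v_i · u_j) / (u_j · u_j)) · u_j.

Step by step this gives:
  u_1 = (-1, 3, 1)
  u_2 = (-17/11, -15/11, 28/11)
  u_3 = (-135/59, -15/59, -90/59)

Orthogonality check:
  u_2 · u_1 = 0 (should be 0)
  u_3 · u_1 = 0 (should be 0)
  u_3 · u_2 = 0 (should be 0)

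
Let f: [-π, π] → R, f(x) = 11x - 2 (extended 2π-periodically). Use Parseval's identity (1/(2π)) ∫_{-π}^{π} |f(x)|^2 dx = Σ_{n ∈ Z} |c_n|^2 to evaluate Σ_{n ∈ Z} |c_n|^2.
Σ |c_n|^2 = 121π^2/3 + 4

Expand and integrate term by term over [-π, π]:
  ∫ (11x)^2 dx = 121·(2π^3/3); ∫ 2·11·(-2)·x dx = 0 (odd integrand); ∫ (-2)^2 dx = 4·2π.
So (1/(2π)) ∫_{-π}^{π} (11x - 2)^2 dx = 121π^2/3 + 4 = 121π^2/3 + 4.
Parseval ⇒ Σ |c_n|^2 = 121π^2/3 + 4.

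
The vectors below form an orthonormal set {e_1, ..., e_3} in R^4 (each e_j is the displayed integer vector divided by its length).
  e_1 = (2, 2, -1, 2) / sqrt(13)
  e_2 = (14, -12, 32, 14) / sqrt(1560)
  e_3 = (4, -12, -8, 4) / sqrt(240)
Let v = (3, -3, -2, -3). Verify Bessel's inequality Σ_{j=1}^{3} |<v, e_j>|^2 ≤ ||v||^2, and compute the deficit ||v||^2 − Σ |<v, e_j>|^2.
Σ |<v, e_j>|^2 = 13; ||v||^2 = 31; deficit = 18

Write each e_j = u_j / sqrt(<u_j, u_j>) where u_j is the displayed integer vector. Then <v, e_j> = <v, u_j> / sqrt(<u_j, u_j>), so |<v, e_j>|^2 = <v, u_j>^2 / <u_j, u_j>.
Coefficients: <v, e_1> = -4/sqrt(13), <v, e_2> = -28/sqrt(1560), <v, e_3> = 52/sqrt(240).
Square and sum: Σ |<v, e_j>|^2 = 13.
Compute ||v||^2 = v·v = 31.
Deficit = 31 − 13 = 18 ≥ 0, confirming Bessel's inequality. (The deficit equals ||v − Σ <v,e_j> e_j||^2, the squared distance from v to span{e_j}.)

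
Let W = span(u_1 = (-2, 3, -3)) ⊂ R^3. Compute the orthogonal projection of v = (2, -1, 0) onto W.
proj_W(v) = (7/11, -21/22, 21/22)

Set up U = [u_1 | ... | u_1] ∈ R^(3×1). The projector onto W = col(U) is P = U (U^T U)^(-1) U^T.
Compute U^T U =
  [22],
and U^T v = (-7).
Solve U^T U · c = U^T v for the coefficients: c = (-7/22). The projection is proj_W(v) = U c.
Check: (v - proj_W(v)) · u_1 = 0  (should be 0).
Result: proj_W(v) = (7/11, -21/22, 21/22).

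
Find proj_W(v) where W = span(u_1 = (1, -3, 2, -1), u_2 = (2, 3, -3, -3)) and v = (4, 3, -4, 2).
proj_W(v) = (31/73, 258/73, -211/73, -70/73)

Set up U = [u_1 | ... | u_2] ∈ R^(4×2). The projector onto W = col(U) is P = U (U^T U)^(-1) U^T.
Compute U^T U =
  [15, -10]
  [-10, 31],
and U^T v = (-15, 23).
Solve U^T U · c = U^T v for the coefficients: c = (-47/73, 39/73). The projection is proj_W(v) = U c.
Check: (v - proj_W(v)) · u_1 = 0  (should be 0).
Check: (v - proj_W(v)) · u_2 = 0  (should be 0).
Result: proj_W(v) = (31/73, 258/73, -211/73, -70/73).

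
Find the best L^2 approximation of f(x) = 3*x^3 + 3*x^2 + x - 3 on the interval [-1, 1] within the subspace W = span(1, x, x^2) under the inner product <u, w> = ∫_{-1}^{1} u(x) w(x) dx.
g(x) = 3*x^2 + 14*x/5 - 3

The best approximation g ∈ W is the orthogonal projection of f onto W. Writing g = a_0 + a_1 x + a_2 x^2, the coefficients solve the normal equations G · a = b where
  G_{ij} = <φ_i, φ_j> and b_i = <f, φ_i>, with φ_0 = 1, φ_1 = x, φ_2 = x^2.
G =
  [2, 0, 2/3]
  [0, 2/3, 0]
  [2/3, 0, 2/5],
b = (-4, 28/15, -4/5).
Solving gives a_0 = -3, a_1 = 14/5, a_2 = 3, so
  g(x) = 3*x^2 + 14*x/5 - 3.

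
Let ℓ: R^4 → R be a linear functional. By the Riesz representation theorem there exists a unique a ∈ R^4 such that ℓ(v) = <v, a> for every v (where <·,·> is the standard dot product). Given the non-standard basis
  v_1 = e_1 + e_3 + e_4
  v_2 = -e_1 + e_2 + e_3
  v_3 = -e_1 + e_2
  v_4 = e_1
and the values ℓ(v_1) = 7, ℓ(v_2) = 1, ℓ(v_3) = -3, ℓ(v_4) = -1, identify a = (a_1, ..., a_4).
a = (-1, -4, 4, 4)

Write a = (a_1, ..., a_4) in the standard basis. For each basis vector v_i, ℓ(v_i) = <v_i, a> is a linear equation in the a_j's. Collect the n equations into a matrix system V a = ℓ, where row i of V is v_i (expressed in the standard basis). Since V is invertible (lower-triangular with 1s on the diagonal, up to permutation), solve by back-substitution:
  V =
[[1, 0, 1, 1],
 [-1, 1, 1, 0],
 [-1, 1, 0, 0],
 [1, 0, 0, 0]]
  V a = (7, 1, -3, -1)
Solving gives a = (-1, -4, 4, 4).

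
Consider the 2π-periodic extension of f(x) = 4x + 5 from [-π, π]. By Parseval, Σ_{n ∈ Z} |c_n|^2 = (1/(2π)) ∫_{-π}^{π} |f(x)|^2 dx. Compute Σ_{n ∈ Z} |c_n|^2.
Σ |c_n|^2 = 16π^2/3 + 25

Expand and integrate term by term over [-π, π]:
  ∫ (4x)^2 dx = 16·(2π^3/3); ∫ 2·4·(5)·x dx = 0 (odd integrand); ∫ 5^2 dx = 25·2π.
So (1/(2π)) ∫_{-π}^{π} (4x + 5)^2 dx = 16π^2/3 + 25 = 16π^2/3 + 25.
Parseval ⇒ Σ |c_n|^2 = 16π^2/3 + 25.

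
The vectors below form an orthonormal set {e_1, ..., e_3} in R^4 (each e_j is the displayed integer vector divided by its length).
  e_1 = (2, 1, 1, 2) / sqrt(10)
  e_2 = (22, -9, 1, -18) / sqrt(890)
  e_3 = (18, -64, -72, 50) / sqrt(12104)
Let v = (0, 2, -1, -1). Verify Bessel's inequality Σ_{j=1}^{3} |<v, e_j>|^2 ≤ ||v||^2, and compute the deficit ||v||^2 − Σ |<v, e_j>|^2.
Σ |<v, e_j>|^2 = 35/34; ||v||^2 = 6; deficit = 169/34

Write each e_j = u_j / sqrt(<u_j, u_j>) where u_j is the displayed integer vector. Then <v, e_j> = <v, u_j> / sqrt(<u_j, u_j>), so |<v, e_j>|^2 = <v, u_j>^2 / <u_j, u_j>.
Coefficients: <v, e_1> = -1/sqrt(10), <v, e_2> = -1/sqrt(890), <v, e_3> = -106/sqrt(12104).
Square and sum: Σ |<v, e_j>|^2 = 35/34.
Compute ||v||^2 = v·v = 6.
Deficit = 6 − 35/34 = 169/34 ≥ 0, confirming Bessel's inequality. (The deficit equals ||v − Σ <v,e_j> e_j||^2, the squared distance from v to span{e_j}.)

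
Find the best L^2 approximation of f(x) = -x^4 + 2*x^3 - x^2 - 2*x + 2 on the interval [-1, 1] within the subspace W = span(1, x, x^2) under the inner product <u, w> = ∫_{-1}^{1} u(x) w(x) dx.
g(x) = -13*x^2/7 - 4*x/5 + 73/35

The best approximation g ∈ W is the orthogonal projection of f onto W. Writing g = a_0 + a_1 x + a_2 x^2, the coefficients solve the normal equations G · a = b where
  G_{ij} = <φ_i, φ_j> and b_i = <f, φ_i>, with φ_0 = 1, φ_1 = x, φ_2 = x^2.
G =
  [2, 0, 2/3]
  [0, 2/3, 0]
  [2/3, 0, 2/5],
b = (44/15, -8/15, 68/105).
Solving gives a_0 = 73/35, a_1 = -4/5, a_2 = -13/7, so
  g(x) = -13*x^2/7 - 4*x/5 + 73/35.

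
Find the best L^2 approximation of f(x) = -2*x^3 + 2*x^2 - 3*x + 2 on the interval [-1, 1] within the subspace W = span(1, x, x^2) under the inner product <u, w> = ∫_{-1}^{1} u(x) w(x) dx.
g(x) = 2*x^2 - 21*x/5 + 2

The best approximation g ∈ W is the orthogonal projection of f onto W. Writing g = a_0 + a_1 x + a_2 x^2, the coefficients solve the normal equations G · a = b where
  G_{ij} = <φ_i, φ_j> and b_i = <f, φ_i>, with φ_0 = 1, φ_1 = x, φ_2 = x^2.
G =
  [2, 0, 2/3]
  [0, 2/3, 0]
  [2/3, 0, 2/5],
b = (16/3, -14/5, 32/15).
Solving gives a_0 = 2, a_1 = -21/5, a_2 = 2, so
  g(x) = 2*x^2 - 21*x/5 + 2.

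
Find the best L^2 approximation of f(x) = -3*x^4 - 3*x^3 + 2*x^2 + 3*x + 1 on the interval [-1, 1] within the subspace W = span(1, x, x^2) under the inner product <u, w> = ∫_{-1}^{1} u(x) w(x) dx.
g(x) = -4*x^2/7 + 6*x/5 + 44/35

The best approximation g ∈ W is the orthogonal projection of f onto W. Writing g = a_0 + a_1 x + a_2 x^2, the coefficients solve the normal equations G · a = b where
  G_{ij} = <φ_i, φ_j> and b_i = <f, φ_i>, with φ_0 = 1, φ_1 = x, φ_2 = x^2.
G =
  [2, 0, 2/3]
  [0, 2/3, 0]
  [2/3, 0, 2/5],
b = (32/15, 4/5, 64/105).
Solving gives a_0 = 44/35, a_1 = 6/5, a_2 = -4/7, so
  g(x) = -4*x^2/7 + 6*x/5 + 44/35.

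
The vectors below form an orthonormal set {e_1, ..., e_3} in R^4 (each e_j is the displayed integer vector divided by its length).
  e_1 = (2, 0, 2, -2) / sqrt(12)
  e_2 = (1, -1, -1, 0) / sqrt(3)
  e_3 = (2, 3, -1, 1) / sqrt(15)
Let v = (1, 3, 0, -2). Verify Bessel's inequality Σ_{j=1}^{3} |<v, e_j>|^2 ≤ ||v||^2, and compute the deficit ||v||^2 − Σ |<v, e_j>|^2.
Σ |<v, e_j>|^2 = 146/15; ||v||^2 = 14; deficit = 64/15

Write each e_j = u_j / sqrt(<u_j, u_j>) where u_j is the displayed integer vector. Then <v, e_j> = <v, u_j> / sqrt(<u_j, u_j>), so |<v, e_j>|^2 = <v, u_j>^2 / <u_j, u_j>.
Coefficients: <v, e_1> = 6/sqrt(12), <v, e_2> = -2/sqrt(3), <v, e_3> = 9/sqrt(15).
Square and sum: Σ |<v, e_j>|^2 = 146/15.
Compute ||v||^2 = v·v = 14.
Deficit = 14 − 146/15 = 64/15 ≥ 0, confirming Bessel's inequality. (The deficit equals ||v − Σ <v,e_j> e_j||^2, the squared distance from v to span{e_j}.)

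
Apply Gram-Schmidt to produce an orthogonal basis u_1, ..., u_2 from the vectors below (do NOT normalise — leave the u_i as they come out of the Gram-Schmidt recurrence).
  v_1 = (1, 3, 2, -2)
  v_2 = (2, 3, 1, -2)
Orthogonal basis:
  u_1 = (1, 3, 2, -2)
  u_2 = (19/18, 1/6, -8/9, -1/9)

Apply the Gram-Schmidt recurrence
  u_1 = v_1
  u_i = v_i − Σ_{j<i} ((v_i · u_j) / (u_j · u_j)) · u_j.

Step by step this gives:
  u_1 = (1, 3, 2, -2)
  u_2 = (19/18, 1/6, -8/9, -1/9)

Orthogonality check:
  u_2 · u_1 = 0 (should be 0)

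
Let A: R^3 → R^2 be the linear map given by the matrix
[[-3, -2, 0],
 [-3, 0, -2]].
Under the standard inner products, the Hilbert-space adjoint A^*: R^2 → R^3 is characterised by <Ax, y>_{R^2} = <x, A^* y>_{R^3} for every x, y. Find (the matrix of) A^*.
A^* = A^T =
[[-3, -3],
 [-2, 0],
 [0, -2]]

For real matrices with standard dot products, the defining identity <Ax, y> = <x, A^* y> gives (Ax)^T y = x^T (A^*) y, i.e. x^T A^T y = x^T (A^*) y. Since this holds for all x, y, we must have A^* = A^T. Therefore
A^* =
[[-3, -3],
 [-2, 0],
 [0, -2]].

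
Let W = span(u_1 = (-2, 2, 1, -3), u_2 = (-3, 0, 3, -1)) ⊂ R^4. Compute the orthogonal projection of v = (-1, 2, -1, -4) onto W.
proj_W(v) = (-7/9, 25/9, -11/18, -7/2)

Set up U = [u_1 | ... | u_2] ∈ R^(4×2). The projector onto W = col(U) is P = U (U^T U)^(-1) U^T.
Compute U^T U =
  [18, 12]
  [12, 19],
and U^T v = (17, 4).
Solve U^T U · c = U^T v for the coefficients: c = (25/18, -2/3). The projection is proj_W(v) = U c.
Check: (v - proj_W(v)) · u_1 = 0  (should be 0).
Check: (v - proj_W(v)) · u_2 = 0  (should be 0).
Result: proj_W(v) = (-7/9, 25/9, -11/18, -7/2).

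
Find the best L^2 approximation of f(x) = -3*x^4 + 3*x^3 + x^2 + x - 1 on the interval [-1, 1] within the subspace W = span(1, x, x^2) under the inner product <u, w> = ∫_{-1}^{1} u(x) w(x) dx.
g(x) = -11*x^2/7 + 14*x/5 - 26/35

The best approximation g ∈ W is the orthogonal projection of f onto W. Writing g = a_0 + a_1 x + a_2 x^2, the coefficients solve the normal equations G · a = b where
  G_{ij} = <φ_i, φ_j> and b_i = <f, φ_i>, with φ_0 = 1, φ_1 = x, φ_2 = x^2.
G =
  [2, 0, 2/3]
  [0, 2/3, 0]
  [2/3, 0, 2/5],
b = (-38/15, 28/15, -118/105).
Solving gives a_0 = -26/35, a_1 = 14/5, a_2 = -11/7, so
  g(x) = -11*x^2/7 + 14*x/5 - 26/35.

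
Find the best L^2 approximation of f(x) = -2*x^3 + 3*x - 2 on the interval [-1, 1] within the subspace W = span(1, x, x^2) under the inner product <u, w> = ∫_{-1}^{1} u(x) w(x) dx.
g(x) = 9*x/5 - 2

The best approximation g ∈ W is the orthogonal projection of f onto W. Writing g = a_0 + a_1 x + a_2 x^2, the coefficients solve the normal equations G · a = b where
  G_{ij} = <φ_i, φ_j> and b_i = <f, φ_i>, with φ_0 = 1, φ_1 = x, φ_2 = x^2.
G =
  [2, 0, 2/3]
  [0, 2/3, 0]
  [2/3, 0, 2/5],
b = (-4, 6/5, -4/3).
Solving gives a_0 = -2, a_1 = 9/5, a_2 = 0, so
  g(x) = 9*x/5 - 2.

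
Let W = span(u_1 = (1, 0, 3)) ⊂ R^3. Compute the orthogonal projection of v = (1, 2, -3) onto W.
proj_W(v) = (-4/5, 0, -12/5)

Set up U = [u_1 | ... | u_1] ∈ R^(3×1). The projector onto W = col(U) is P = U (U^T U)^(-1) U^T.
Compute U^T U =
  [10],
and U^T v = (-8).
Solve U^T U · c = U^T v for the coefficients: c = (-4/5). The projection is proj_W(v) = U c.
Check: (v - proj_W(v)) · u_1 = 0  (should be 0).
Result: proj_W(v) = (-4/5, 0, -12/5).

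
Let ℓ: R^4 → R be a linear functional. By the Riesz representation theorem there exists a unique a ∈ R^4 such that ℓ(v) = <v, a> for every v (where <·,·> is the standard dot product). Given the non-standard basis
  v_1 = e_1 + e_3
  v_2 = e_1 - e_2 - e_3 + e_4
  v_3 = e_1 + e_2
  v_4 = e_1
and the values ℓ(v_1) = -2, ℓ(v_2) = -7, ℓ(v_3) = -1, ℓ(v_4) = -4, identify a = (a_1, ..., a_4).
a = (-4, 3, 2, 2)

Write a = (a_1, ..., a_4) in the standard basis. For each basis vector v_i, ℓ(v_i) = <v_i, a> is a linear equation in the a_j's. Collect the n equations into a matrix system V a = ℓ, where row i of V is v_i (expressed in the standard basis). Since V is invertible (lower-triangular with 1s on the diagonal, up to permutation), solve by back-substitution:
  V =
[[1, 0, 1, 0],
 [1, -1, -1, 1],
 [1, 1, 0, 0],
 [1, 0, 0, 0]]
  V a = (-2, -7, -1, -4)
Solving gives a = (-4, 3, 2, 2).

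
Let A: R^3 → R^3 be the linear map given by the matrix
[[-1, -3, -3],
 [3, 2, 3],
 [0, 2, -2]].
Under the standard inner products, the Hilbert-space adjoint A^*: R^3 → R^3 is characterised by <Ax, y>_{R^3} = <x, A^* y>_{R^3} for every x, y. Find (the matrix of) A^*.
A^* = A^T =
[[-1, 3, 0],
 [-3, 2, 2],
 [-3, 3, -2]]

For real matrices with standard dot products, the defining identity <Ax, y> = <x, A^* y> gives (Ax)^T y = x^T (A^*) y, i.e. x^T A^T y = x^T (A^*) y. Since this holds for all x, y, we must have A^* = A^T. Therefore
A^* =
[[-1, 3, 0],
 [-3, 2, 2],
 [-3, 3, -2]].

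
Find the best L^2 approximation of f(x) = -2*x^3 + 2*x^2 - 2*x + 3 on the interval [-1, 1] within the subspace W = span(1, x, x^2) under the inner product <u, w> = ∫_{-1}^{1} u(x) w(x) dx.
g(x) = 2*x^2 - 16*x/5 + 3

The best approximation g ∈ W is the orthogonal projection of f onto W. Writing g = a_0 + a_1 x + a_2 x^2, the coefficients solve the normal equations G · a = b where
  G_{ij} = <φ_i, φ_j> and b_i = <f, φ_i>, with φ_0 = 1, φ_1 = x, φ_2 = x^2.
G =
  [2, 0, 2/3]
  [0, 2/3, 0]
  [2/3, 0, 2/5],
b = (22/3, -32/15, 14/5).
Solving gives a_0 = 3, a_1 = -16/5, a_2 = 2, so
  g(x) = 2*x^2 - 16*x/5 + 3.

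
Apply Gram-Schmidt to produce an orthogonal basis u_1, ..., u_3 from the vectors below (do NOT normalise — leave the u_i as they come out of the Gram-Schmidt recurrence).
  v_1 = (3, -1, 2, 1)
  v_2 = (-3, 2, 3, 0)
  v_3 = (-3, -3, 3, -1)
Orthogonal basis:
  u_1 = (3, -1, 2, 1)
  u_2 = (-2, 5/3, 11/3, 1/3)
  u_3 = (-504/305, -1227/305, 314/305, -343/305)

Apply the Gram-Schmidt recurrence
  u_1 = v_1
  u_i = v_i − Σ_{j<i} ((v_i · u_j) / (u_j · u_j)) · u_j.

Step by step this gives:
  u_1 = (3, -1, 2, 1)
  u_2 = (-2, 5/3, 11/3, 1/3)
  u_3 = (-504/305, -1227/305, 314/305, -343/305)

Orthogonality check:
  u_2 · u_1 = 0 (should be 0)
  u_3 · u_1 = 0 (should be 0)
  u_3 · u_2 = 0 (should be 0)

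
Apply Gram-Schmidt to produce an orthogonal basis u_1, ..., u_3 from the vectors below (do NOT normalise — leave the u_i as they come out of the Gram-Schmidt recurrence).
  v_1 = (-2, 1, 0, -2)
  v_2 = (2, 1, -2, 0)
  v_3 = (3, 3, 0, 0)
Orthogonal basis:
  u_1 = (-2, 1, 0, -2)
  u_2 = (4/3, 4/3, -2, -2/3)
  u_3 = (1, 2, 2, 0)

Apply the Gram-Schmidt recurrence
  u_1 = v_1
  u_i = v_i − Σ_{j<i} ((v_i · u_j) / (u_j · u_j)) · u_j.

Step by step this gives:
  u_1 = (-2, 1, 0, -2)
  u_2 = (4/3, 4/3, -2, -2/3)
  u_3 = (1, 2, 2, 0)

Orthogonality check:
  u_2 · u_1 = 0 (should be 0)
  u_3 · u_1 = 0 (should be 0)
  u_3 · u_2 = 0 (should be 0)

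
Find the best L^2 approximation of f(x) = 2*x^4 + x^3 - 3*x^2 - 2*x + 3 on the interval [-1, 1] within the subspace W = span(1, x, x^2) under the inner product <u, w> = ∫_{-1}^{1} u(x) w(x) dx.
g(x) = -9*x^2/7 - 7*x/5 + 99/35

The best approximation g ∈ W is the orthogonal projection of f onto W. Writing g = a_0 + a_1 x + a_2 x^2, the coefficients solve the normal equations G · a = b where
  G_{ij} = <φ_i, φ_j> and b_i = <f, φ_i>, with φ_0 = 1, φ_1 = x, φ_2 = x^2.
G =
  [2, 0, 2/3]
  [0, 2/3, 0]
  [2/3, 0, 2/5],
b = (24/5, -14/15, 48/35).
Solving gives a_0 = 99/35, a_1 = -7/5, a_2 = -9/7, so
  g(x) = -9*x^2/7 - 7*x/5 + 99/35.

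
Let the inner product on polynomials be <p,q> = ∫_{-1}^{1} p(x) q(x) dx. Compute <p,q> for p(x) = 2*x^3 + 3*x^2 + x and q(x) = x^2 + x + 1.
<p,q> = 14/3

Expand the product: p(x)·q(x) = 2*x^5 + 5*x^4 + 6*x^3 + 4*x^2 + x.
∫_{-1}^{1} of each monomial x^k gives [2/(k+1) if k even, 0 if k odd]. Integrating term-by-term (or equivalently evaluating the antiderivative F(x) = x^6/3 + x^5 + 3*x^4/2 + 4*x^3/3 + x^2/2 at the endpoints):
  F(1) − F(−1) = 14/3 − (0) = 14/3.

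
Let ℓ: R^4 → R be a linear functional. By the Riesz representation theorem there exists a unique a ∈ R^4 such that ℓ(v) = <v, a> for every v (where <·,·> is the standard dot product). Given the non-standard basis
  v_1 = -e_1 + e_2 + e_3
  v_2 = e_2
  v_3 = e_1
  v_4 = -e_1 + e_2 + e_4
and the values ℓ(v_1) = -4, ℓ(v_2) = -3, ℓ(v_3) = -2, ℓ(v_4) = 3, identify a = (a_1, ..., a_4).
a = (-2, -3, -3, 4)

Write a = (a_1, ..., a_4) in the standard basis. For each basis vector v_i, ℓ(v_i) = <v_i, a> is a linear equation in the a_j's. Collect the n equations into a matrix system V a = ℓ, where row i of V is v_i (expressed in the standard basis). Since V is invertible (lower-triangular with 1s on the diagonal, up to permutation), solve by back-substitution:
  V =
[[-1, 1, 1, 0],
 [0, 1, 0, 0],
 [1, 0, 0, 0],
 [-1, 1, 0, 1]]
  V a = (-4, -3, -2, 3)
Solving gives a = (-2, -3, -3, 4).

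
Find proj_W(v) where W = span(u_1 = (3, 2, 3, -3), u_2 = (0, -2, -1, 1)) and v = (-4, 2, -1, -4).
proj_W(v) = (-96/43, 143/43, 15/86, -15/86)

Set up U = [u_1 | ... | u_2] ∈ R^(4×2). The projector onto W = col(U) is P = U (U^T U)^(-1) U^T.
Compute U^T U =
  [31, -10]
  [-10, 6],
and U^T v = (1, -7).
Solve U^T U · c = U^T v for the coefficients: c = (-32/43, -207/86). The projection is proj_W(v) = U c.
Check: (v - proj_W(v)) · u_1 = 0  (should be 0).
Check: (v - proj_W(v)) · u_2 = 0  (should be 0).
Result: proj_W(v) = (-96/43, 143/43, 15/86, -15/86).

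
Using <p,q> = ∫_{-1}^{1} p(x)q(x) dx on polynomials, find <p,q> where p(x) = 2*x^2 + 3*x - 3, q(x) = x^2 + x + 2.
<p,q> = -128/15

Expand the product: p(x)·q(x) = 2*x^4 + 5*x^3 + 4*x^2 + 3*x - 6.
∫_{-1}^{1} of each monomial x^k gives [2/(k+1) if k even, 0 if k odd]. Integrating term-by-term (or equivalently evaluating the antiderivative F(x) = 2*x^5/5 + 5*x^4/4 + 4*x^3/3 + 3*x^2/2 - 6*x at the endpoints):
  F(1) − F(−1) = -91/60 − (421/60) = -128/15.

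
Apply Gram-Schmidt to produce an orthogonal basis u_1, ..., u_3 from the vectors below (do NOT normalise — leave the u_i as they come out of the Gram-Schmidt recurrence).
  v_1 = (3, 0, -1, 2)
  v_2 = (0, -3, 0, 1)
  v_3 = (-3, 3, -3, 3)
Orthogonal basis:
  u_1 = (3, 0, -1, 2)
  u_2 = (-3/7, -3, 1/7, 5/7)
  u_3 = (-111/34, 39/34, -99/34, 117/34)

Apply the Gram-Schmidt recurrence
  u_1 = v_1
  u_i = v_i − Σ_{j<i} ((v_i · u_j) / (u_j · u_j)) · u_j.

Step by step this gives:
  u_1 = (3, 0, -1, 2)
  u_2 = (-3/7, -3, 1/7, 5/7)
  u_3 = (-111/34, 39/34, -99/34, 117/34)

Orthogonality check:
  u_2 · u_1 = 0 (should be 0)
  u_3 · u_1 = 0 (should be 0)
  u_3 · u_2 = 0 (should be 0)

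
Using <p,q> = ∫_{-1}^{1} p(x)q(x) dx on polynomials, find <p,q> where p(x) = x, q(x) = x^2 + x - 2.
<p,q> = 2/3

Expand the product: p(x)·q(x) = x^3 + x^2 - 2*x.
∫_{-1}^{1} of each monomial x^k gives [2/(k+1) if k even, 0 if k odd]. Integrating term-by-term (or equivalently evaluating the antiderivative F(x) = x^4/4 + x^3/3 - x^2 at the endpoints):
  F(1) − F(−1) = -5/12 − (-13/12) = 2/3.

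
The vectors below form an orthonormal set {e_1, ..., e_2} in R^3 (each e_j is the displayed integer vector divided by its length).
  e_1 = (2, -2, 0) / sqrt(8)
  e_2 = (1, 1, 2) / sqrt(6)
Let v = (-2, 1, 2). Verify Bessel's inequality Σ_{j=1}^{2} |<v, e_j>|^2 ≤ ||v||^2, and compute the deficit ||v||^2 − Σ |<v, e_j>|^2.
Σ |<v, e_j>|^2 = 6; ||v||^2 = 9; deficit = 3

Write each e_j = u_j / sqrt(<u_j, u_j>) where u_j is the displayed integer vector. Then <v, e_j> = <v, u_j> / sqrt(<u_j, u_j>), so |<v, e_j>|^2 = <v, u_j>^2 / <u_j, u_j>.
Coefficients: <v, e_1> = -6/sqrt(8), <v, e_2> = 3/sqrt(6).
Square and sum: Σ |<v, e_j>|^2 = 6.
Compute ||v||^2 = v·v = 9.
Deficit = 9 − 6 = 3 ≥ 0, confirming Bessel's inequality. (The deficit equals ||v − Σ <v,e_j> e_j||^2, the squared distance from v to span{e_j}.)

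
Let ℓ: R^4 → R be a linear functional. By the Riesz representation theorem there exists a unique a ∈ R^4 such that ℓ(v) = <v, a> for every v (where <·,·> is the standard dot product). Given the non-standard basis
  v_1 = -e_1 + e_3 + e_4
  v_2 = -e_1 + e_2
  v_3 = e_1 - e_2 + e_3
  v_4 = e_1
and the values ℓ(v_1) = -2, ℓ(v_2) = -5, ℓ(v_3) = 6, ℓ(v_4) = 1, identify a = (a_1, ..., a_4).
a = (1, -4, 1, -2)

Write a = (a_1, ..., a_4) in the standard basis. For each basis vector v_i, ℓ(v_i) = <v_i, a> is a linear equation in the a_j's. Collect the n equations into a matrix system V a = ℓ, where row i of V is v_i (expressed in the standard basis). Since V is invertible (lower-triangular with 1s on the diagonal, up to permutation), solve by back-substitution:
  V =
[[-1, 0, 1, 1],
 [-1, 1, 0, 0],
 [1, -1, 1, 0],
 [1, 0, 0, 0]]
  V a = (-2, -5, 6, 1)
Solving gives a = (1, -4, 1, -2).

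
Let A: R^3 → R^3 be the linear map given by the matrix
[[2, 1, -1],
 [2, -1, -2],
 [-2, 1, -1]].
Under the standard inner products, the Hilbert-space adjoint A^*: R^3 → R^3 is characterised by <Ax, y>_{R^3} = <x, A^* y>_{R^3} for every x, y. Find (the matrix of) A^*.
A^* = A^T =
[[2, 2, -2],
 [1, -1, 1],
 [-1, -2, -1]]

For real matrices with standard dot products, the defining identity <Ax, y> = <x, A^* y> gives (Ax)^T y = x^T (A^*) y, i.e. x^T A^T y = x^T (A^*) y. Since this holds for all x, y, we must have A^* = A^T. Therefore
A^* =
[[2, 2, -2],
 [1, -1, 1],
 [-1, -2, -1]].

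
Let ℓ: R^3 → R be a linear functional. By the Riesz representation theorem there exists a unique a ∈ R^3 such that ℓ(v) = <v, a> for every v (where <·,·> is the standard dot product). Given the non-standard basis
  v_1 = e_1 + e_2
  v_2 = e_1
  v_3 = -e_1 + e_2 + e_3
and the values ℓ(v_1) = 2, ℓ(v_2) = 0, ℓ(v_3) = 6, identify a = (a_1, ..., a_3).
a = (0, 2, 4)

Write a = (a_1, ..., a_3) in the standard basis. For each basis vector v_i, ℓ(v_i) = <v_i, a> is a linear equation in the a_j's. Collect the n equations into a matrix system V a = ℓ, where row i of V is v_i (expressed in the standard basis). Since V is invertible (lower-triangular with 1s on the diagonal, up to permutation), solve by back-substitution:
  V =
[[1, 1, 0],
 [1, 0, 0],
 [-1, 1, 1]]
  V a = (2, 0, 6)
Solving gives a = (0, 2, 4).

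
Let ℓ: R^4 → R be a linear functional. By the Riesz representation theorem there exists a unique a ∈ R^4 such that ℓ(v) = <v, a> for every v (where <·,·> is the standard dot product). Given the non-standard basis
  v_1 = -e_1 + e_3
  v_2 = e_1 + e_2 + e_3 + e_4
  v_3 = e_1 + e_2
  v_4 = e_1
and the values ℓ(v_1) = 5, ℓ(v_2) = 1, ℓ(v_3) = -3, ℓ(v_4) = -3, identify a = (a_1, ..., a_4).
a = (-3, 0, 2, 2)

Write a = (a_1, ..., a_4) in the standard basis. For each basis vector v_i, ℓ(v_i) = <v_i, a> is a linear equation in the a_j's. Collect the n equations into a matrix system V a = ℓ, where row i of V is v_i (expressed in the standard basis). Since V is invertible (lower-triangular with 1s on the diagonal, up to permutation), solve by back-substitution:
  V =
[[-1, 0, 1, 0],
 [1, 1, 1, 1],
 [1, 1, 0, 0],
 [1, 0, 0, 0]]
  V a = (5, 1, -3, -3)
Solving gives a = (-3, 0, 2, 2).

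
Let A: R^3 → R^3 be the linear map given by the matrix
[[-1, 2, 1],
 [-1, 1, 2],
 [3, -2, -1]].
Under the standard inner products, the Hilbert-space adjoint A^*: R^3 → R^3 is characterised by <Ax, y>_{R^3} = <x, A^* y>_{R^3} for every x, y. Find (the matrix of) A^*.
A^* = A^T =
[[-1, -1, 3],
 [2, 1, -2],
 [1, 2, -1]]

For real matrices with standard dot products, the defining identity <Ax, y> = <x, A^* y> gives (Ax)^T y = x^T (A^*) y, i.e. x^T A^T y = x^T (A^*) y. Since this holds for all x, y, we must have A^* = A^T. Therefore
A^* =
[[-1, -1, 3],
 [2, 1, -2],
 [1, 2, -1]].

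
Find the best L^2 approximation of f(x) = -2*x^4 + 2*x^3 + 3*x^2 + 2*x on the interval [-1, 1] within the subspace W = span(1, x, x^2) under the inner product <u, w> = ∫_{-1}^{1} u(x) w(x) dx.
g(x) = 9*x^2/7 + 16*x/5 + 6/35

The best approximation g ∈ W is the orthogonal projection of f onto W. Writing g = a_0 + a_1 x + a_2 x^2, the coefficients solve the normal equations G · a = b where
  G_{ij} = <φ_i, φ_j> and b_i = <f, φ_i>, with φ_0 = 1, φ_1 = x, φ_2 = x^2.
G =
  [2, 0, 2/3]
  [0, 2/3, 0]
  [2/3, 0, 2/5],
b = (6/5, 32/15, 22/35).
Solving gives a_0 = 6/35, a_1 = 16/5, a_2 = 9/7, so
  g(x) = 9*x^2/7 + 16*x/5 + 6/35.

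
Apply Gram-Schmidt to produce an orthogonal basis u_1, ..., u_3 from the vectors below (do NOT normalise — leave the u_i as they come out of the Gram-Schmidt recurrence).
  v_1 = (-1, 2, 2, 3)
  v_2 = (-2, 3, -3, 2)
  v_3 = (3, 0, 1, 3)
Orthogonal basis:
  u_1 = (-1, 2, 2, 3)
  u_2 = (-14/9, 19/9, -35/9, 2/3)
  u_3 = (302/101, -55/202, -207/202, 188/101)

Apply the Gram-Schmidt recurrence
  u_1 = v_1
  u_i = v_i − Σ_{j<i} ((v_i · u_j) / (u_j · u_j)) · u_j.

Step by step this gives:
  u_1 = (-1, 2, 2, 3)
  u_2 = (-14/9, 19/9, -35/9, 2/3)
  u_3 = (302/101, -55/202, -207/202, 188/101)

Orthogonality check:
  u_2 · u_1 = 0 (should be 0)
  u_3 · u_1 = 0 (should be 0)
  u_3 · u_2 = 0 (should be 0)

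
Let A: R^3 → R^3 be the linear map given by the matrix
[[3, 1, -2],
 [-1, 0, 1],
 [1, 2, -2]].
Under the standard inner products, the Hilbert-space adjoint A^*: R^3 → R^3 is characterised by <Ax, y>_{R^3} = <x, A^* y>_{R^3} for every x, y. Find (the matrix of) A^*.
A^* = A^T =
[[3, -1, 1],
 [1, 0, 2],
 [-2, 1, -2]]

For real matrices with standard dot products, the defining identity <Ax, y> = <x, A^* y> gives (Ax)^T y = x^T (A^*) y, i.e. x^T A^T y = x^T (A^*) y. Since this holds for all x, y, we must have A^* = A^T. Therefore
A^* =
[[3, -1, 1],
 [1, 0, 2],
 [-2, 1, -2]].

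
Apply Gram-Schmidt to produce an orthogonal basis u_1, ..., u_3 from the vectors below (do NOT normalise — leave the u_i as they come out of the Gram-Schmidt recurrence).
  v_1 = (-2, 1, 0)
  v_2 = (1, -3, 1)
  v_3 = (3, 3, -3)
Orthogonal basis:
  u_1 = (-2, 1, 0)
  u_2 = (-1, -2, 1)
  u_3 = (-1/5, -2/5, -1)

Apply the Gram-Schmidt recurrence
  u_1 = v_1
  u_i = v_i − Σ_{j<i} ((v_i · u_j) / (u_j · u_j)) · u_j.

Step by step this gives:
  u_1 = (-2, 1, 0)
  u_2 = (-1, -2, 1)
  u_3 = (-1/5, -2/5, -1)

Orthogonality check:
  u_2 · u_1 = 0 (should be 0)
  u_3 · u_1 = 0 (should be 0)
  u_3 · u_2 = 0 (should be 0)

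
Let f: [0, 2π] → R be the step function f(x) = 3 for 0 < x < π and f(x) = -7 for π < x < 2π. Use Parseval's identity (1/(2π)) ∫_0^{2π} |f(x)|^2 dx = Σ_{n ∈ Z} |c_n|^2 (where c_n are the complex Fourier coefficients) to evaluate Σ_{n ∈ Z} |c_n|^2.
Σ |c_n|^2 = 29

Parseval equates the L^2 energy of f (normalised by 1/(2π)) with the ℓ^2 sum of its Fourier coefficients: (1/(2π)) ∫_0^{2π} |f|^2 = Σ |c_n|^2.
Compute the left side: (1/(2π)) [∫_0^π 3^2 dx + ∫_π^{2π} (-7)^2 dx] = (1/(2π)) · (9π + 49π) = (9 + 49)/2 = 29.
So Σ_{n ∈ Z} |c_n|^2 = 29.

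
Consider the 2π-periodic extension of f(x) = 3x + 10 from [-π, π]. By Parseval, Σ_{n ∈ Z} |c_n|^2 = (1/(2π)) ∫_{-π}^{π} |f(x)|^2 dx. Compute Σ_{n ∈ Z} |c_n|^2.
Σ |c_n|^2 = 3π^2 + 100

Expand and integrate term by term over [-π, π]:
  ∫ (3x)^2 dx = 9·(2π^3/3); ∫ 2·3·(10)·x dx = 0 (odd integrand); ∫ 10^2 dx = 100·2π.
So (1/(2π)) ∫_{-π}^{π} (3x + 10)^2 dx = 9π^2/3 + 100 = 3π^2 + 100.
Parseval ⇒ Σ |c_n|^2 = 3π^2 + 100.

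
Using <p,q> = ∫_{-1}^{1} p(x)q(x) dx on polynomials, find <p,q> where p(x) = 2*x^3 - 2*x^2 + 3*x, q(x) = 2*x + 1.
<p,q> = 64/15

Expand the product: p(x)·q(x) = 4*x^4 - 2*x^3 + 4*x^2 + 3*x.
∫_{-1}^{1} of each monomial x^k gives [2/(k+1) if k even, 0 if k odd]. Integrating term-by-term (or equivalently evaluating the antiderivative F(x) = 4*x^5/5 - x^4/2 + 4*x^3/3 + 3*x^2/2 at the endpoints):
  F(1) − F(−1) = 47/15 − (-17/15) = 64/15.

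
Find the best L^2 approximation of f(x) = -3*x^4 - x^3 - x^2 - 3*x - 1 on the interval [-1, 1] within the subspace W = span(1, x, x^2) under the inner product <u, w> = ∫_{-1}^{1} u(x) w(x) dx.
g(x) = -25*x^2/7 - 18*x/5 - 26/35

The best approximation g ∈ W is the orthogonal projection of f onto W. Writing g = a_0 + a_1 x + a_2 x^2, the coefficients solve the normal equations G · a = b where
  G_{ij} = <φ_i, φ_j> and b_i = <f, φ_i>, with φ_0 = 1, φ_1 = x, φ_2 = x^2.
G =
  [2, 0, 2/3]
  [0, 2/3, 0]
  [2/3, 0, 2/5],
b = (-58/15, -12/5, -202/105).
Solving gives a_0 = -26/35, a_1 = -18/5, a_2 = -25/7, so
  g(x) = -25*x^2/7 - 18*x/5 - 26/35.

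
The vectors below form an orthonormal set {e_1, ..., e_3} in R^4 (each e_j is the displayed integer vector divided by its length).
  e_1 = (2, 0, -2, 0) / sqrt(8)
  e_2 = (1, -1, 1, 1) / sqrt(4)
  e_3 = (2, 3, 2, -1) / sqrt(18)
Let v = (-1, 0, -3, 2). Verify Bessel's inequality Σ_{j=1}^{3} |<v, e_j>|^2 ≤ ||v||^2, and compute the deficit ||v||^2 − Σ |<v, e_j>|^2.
Σ |<v, e_j>|^2 = 77/9; ||v||^2 = 14; deficit = 49/9

Write each e_j = u_j / sqrt(<u_j, u_j>) where u_j is the displayed integer vector. Then <v, e_j> = <v, u_j> / sqrt(<u_j, u_j>), so |<v, e_j>|^2 = <v, u_j>^2 / <u_j, u_j>.
Coefficients: <v, e_1> = 4/sqrt(8), <v, e_2> = -2/sqrt(4), <v, e_3> = -10/sqrt(18).
Square and sum: Σ |<v, e_j>|^2 = 77/9.
Compute ||v||^2 = v·v = 14.
Deficit = 14 − 77/9 = 49/9 ≥ 0, confirming Bessel's inequality. (The deficit equals ||v − Σ <v,e_j> e_j||^2, the squared distance from v to span{e_j}.)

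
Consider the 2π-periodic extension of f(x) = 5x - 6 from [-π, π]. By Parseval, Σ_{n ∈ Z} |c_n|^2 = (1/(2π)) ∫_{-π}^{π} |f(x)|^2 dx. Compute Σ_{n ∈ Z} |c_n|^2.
Σ |c_n|^2 = 25π^2/3 + 36

Expand and integrate term by term over [-π, π]:
  ∫ (5x)^2 dx = 25·(2π^3/3); ∫ 2·5·(-6)·x dx = 0 (odd integrand); ∫ (-6)^2 dx = 36·2π.
So (1/(2π)) ∫_{-π}^{π} (5x - 6)^2 dx = 25π^2/3 + 36 = 25π^2/3 + 36.
Parseval ⇒ Σ |c_n|^2 = 25π^2/3 + 36.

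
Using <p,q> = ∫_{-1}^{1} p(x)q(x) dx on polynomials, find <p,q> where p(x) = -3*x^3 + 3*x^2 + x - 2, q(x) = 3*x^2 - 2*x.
<p,q> = 2/3

Expand the product: p(x)·q(x) = -9*x^5 + 15*x^4 - 3*x^3 - 8*x^2 + 4*x.
∫_{-1}^{1} of each monomial x^k gives [2/(k+1) if k even, 0 if k odd]. Integrating term-by-term (or equivalently evaluating the antiderivative F(x) = -3*x^6/2 + 3*x^5 - 3*x^4/4 - 8*x^3/3 + 2*x^2 at the endpoints):
  F(1) − F(−1) = 1/12 − (-7/12) = 2/3.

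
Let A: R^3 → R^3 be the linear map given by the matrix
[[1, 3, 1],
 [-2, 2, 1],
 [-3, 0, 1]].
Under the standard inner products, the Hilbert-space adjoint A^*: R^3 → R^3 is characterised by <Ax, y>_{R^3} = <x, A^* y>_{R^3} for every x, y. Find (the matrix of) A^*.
A^* = A^T =
[[1, -2, -3],
 [3, 2, 0],
 [1, 1, 1]]

For real matrices with standard dot products, the defining identity <Ax, y> = <x, A^* y> gives (Ax)^T y = x^T (A^*) y, i.e. x^T A^T y = x^T (A^*) y. Since this holds for all x, y, we must have A^* = A^T. Therefore
A^* =
[[1, -2, -3],
 [3, 2, 0],
 [1, 1, 1]].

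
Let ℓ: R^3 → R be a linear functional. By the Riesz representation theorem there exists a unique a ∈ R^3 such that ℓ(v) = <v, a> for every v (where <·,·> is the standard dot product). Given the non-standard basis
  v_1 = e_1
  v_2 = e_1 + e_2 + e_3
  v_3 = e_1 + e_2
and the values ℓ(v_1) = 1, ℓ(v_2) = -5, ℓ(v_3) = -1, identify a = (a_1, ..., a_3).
a = (1, -2, -4)

Write a = (a_1, ..., a_3) in the standard basis. For each basis vector v_i, ℓ(v_i) = <v_i, a> is a linear equation in the a_j's. Collect the n equations into a matrix system V a = ℓ, where row i of V is v_i (expressed in the standard basis). Since V is invertible (lower-triangular with 1s on the diagonal, up to permutation), solve by back-substitution:
  V =
[[1, 0, 0],
 [1, 1, 1],
 [1, 1, 0]]
  V a = (1, -5, -1)
Solving gives a = (1, -2, -4).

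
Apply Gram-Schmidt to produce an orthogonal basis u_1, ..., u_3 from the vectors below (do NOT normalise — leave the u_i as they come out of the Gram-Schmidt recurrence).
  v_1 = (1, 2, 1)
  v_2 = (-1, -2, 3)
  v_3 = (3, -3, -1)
Orthogonal basis:
  u_1 = (1, 2, 1)
  u_2 = (-2/3, -4/3, 10/3)
  u_3 = (18/5, -9/5, 0)

Apply the Gram-Schmidt recurrence
  u_1 = v_1
  u_i = v_i − Σ_{j<i} ((v_i · u_j) / (u_j · u_j)) · u_j.

Step by step this gives:
  u_1 = (1, 2, 1)
  u_2 = (-2/3, -4/3, 10/3)
  u_3 = (18/5, -9/5, 0)

Orthogonality check:
  u_2 · u_1 = 0 (should be 0)
  u_3 · u_1 = 0 (should be 0)
  u_3 · u_2 = 0 (should be 0)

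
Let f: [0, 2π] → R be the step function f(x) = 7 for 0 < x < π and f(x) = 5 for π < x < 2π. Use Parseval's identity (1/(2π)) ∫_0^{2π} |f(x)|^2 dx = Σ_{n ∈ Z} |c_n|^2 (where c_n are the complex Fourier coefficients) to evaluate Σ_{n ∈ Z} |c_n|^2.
Σ |c_n|^2 = 37

Parseval equates the L^2 energy of f (normalised by 1/(2π)) with the ℓ^2 sum of its Fourier coefficients: (1/(2π)) ∫_0^{2π} |f|^2 = Σ |c_n|^2.
Compute the left side: (1/(2π)) [∫_0^π 7^2 dx + ∫_π^{2π} 5^2 dx] = (1/(2π)) · (49π + 25π) = (49 + 25)/2 = 37.
So Σ_{n ∈ Z} |c_n|^2 = 37.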